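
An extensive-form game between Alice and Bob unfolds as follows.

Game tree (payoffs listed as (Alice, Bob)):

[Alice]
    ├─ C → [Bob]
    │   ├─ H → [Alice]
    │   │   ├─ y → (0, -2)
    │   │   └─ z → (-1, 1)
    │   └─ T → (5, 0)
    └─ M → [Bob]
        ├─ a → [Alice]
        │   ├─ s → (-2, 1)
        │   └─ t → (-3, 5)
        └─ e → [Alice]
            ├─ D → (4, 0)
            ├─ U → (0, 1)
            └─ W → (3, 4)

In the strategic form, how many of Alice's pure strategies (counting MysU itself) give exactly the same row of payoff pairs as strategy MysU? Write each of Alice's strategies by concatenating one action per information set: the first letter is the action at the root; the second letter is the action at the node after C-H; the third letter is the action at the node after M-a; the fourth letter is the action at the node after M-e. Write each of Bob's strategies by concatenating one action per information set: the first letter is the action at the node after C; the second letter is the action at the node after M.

2

Row for MysU (columns Ha, He, Ta, Te): (-2,1) (0,1) (-2,1) (0,1).
Under MysU, Alice's choice at the node after C-H can never be reached regardless of what Bob does, so varying those choices leaves every outcome unchanged.
Holding the reachable choices fixed and varying the unreachable one freely already gives 2 equivalent strategies.
No other strategy reproduces this row, so those 2 are the full class: MysU, MzsU.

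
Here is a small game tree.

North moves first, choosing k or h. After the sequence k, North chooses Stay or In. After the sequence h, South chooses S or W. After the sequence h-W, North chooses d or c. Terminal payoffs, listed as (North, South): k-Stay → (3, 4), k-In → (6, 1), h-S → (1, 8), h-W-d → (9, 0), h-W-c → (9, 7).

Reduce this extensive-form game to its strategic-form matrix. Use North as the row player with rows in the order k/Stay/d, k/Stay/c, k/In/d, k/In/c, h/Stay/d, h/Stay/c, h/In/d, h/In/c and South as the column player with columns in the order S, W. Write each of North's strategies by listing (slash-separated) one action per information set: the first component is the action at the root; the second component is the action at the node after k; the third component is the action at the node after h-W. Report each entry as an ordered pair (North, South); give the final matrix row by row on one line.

k/Stay/d: (3,4) (3,4) | k/Stay/c: (3,4) (3,4) | k/In/d: (6,1) (6,1) | k/In/c: (6,1) (6,1) | h/Stay/d: (1,8) (9,0) | h/Stay/c: (1,8) (9,7) | h/In/d: (1,8) (9,0) | h/In/c: (1,8) (9,7)

Row k/Stay/d: S→(3,4), W→(3,4)
Row k/Stay/c: S→(3,4), W→(3,4)
Row k/In/d: S→(6,1), W→(6,1)
Row k/In/c: S→(6,1), W→(6,1)
Row h/Stay/d: S→(1,8), W→(9,0)
Row h/Stay/c: S→(1,8), W→(9,7)
Row h/In/d: S→(1,8), W→(9,0)
Row h/In/c: S→(1,8), W→(9,7)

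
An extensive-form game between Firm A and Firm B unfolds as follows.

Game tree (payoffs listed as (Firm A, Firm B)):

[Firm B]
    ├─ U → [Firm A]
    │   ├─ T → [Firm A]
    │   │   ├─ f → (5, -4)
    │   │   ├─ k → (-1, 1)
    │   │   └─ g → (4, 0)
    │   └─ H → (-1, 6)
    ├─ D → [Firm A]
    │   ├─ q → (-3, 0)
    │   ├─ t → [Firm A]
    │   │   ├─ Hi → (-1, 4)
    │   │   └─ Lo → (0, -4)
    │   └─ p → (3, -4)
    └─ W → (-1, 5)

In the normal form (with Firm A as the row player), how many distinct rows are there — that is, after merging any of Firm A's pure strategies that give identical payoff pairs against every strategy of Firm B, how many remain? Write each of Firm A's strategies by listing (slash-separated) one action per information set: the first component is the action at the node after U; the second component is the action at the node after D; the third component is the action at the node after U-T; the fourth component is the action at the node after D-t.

Firm A has 36 pure strategies: T/q/f/Hi, T/q/f/Lo, T/q/k/Hi, T/q/k/Lo, T/q/g/Hi, T/q/g/Lo, T/t/f/Hi, T/t/f/Lo, T/t/k/Hi, T/t/k/Lo, T/t/g/Hi, T/t/g/Lo, T/p/f/Hi, T/p/f/Lo, T/p/k/Hi, T/p/k/Lo, T/p/g/Hi, T/p/g/Lo, H/q/f/Hi, H/q/f/Lo, H/q/k/Hi, H/q/k/Lo, H/q/g/Hi, H/q/g/Lo, H/t/f/Hi, H/t/f/Lo, H/t/k/Hi, H/t/k/Lo, H/t/g/Hi, H/t/g/Lo, H/p/f/Hi, H/p/f/Lo, H/p/k/Hi, H/p/k/Lo, H/p/g/Hi, H/p/g/Lo. Columns: U, D, W.
{T/q/f/Hi, T/q/f/Lo} → row (5,-4) (-3,0) (-1,5)
{T/q/k/Hi, T/q/k/Lo} → row (-1,1) (-3,0) (-1,5)
{T/q/g/Hi, T/q/g/Lo} → row (4,0) (-3,0) (-1,5)
{T/t/f/Hi} → row (5,-4) (-1,4) (-1,5)
{T/t/f/Lo} → row (5,-4) (0,-4) (-1,5)
{T/t/k/Hi} → row (-1,1) (-1,4) (-1,5)
{T/t/k/Lo} → row (-1,1) (0,-4) (-1,5)
{T/t/g/Hi} → row (4,0) (-1,4) (-1,5)
{T/t/g/Lo} → row (4,0) (0,-4) (-1,5)
{T/p/f/Hi, T/p/f/Lo} → row (5,-4) (3,-4) (-1,5)
{T/p/k/Hi, T/p/k/Lo} → row (-1,1) (3,-4) (-1,5)
{T/p/g/Hi, T/p/g/Lo} → row (4,0) (3,-4) (-1,5)
{H/q/f/Hi, H/q/f/Lo, H/q/k/Hi, H/q/k/Lo, H/q/g/Hi, H/q/g/Lo} → row (-1,6) (-3,0) (-1,5)
{H/t/f/Hi, H/t/k/Hi, H/t/g/Hi} → row (-1,6) (-1,4) (-1,5)
{H/t/f/Lo, H/t/k/Lo, H/t/g/Lo} → row (-1,6) (0,-4) (-1,5)
{H/p/f/Hi, H/p/f/Lo, H/p/k/Hi, H/p/k/Lo, H/p/g/Hi, H/p/g/Lo} → row (-1,6) (3,-4) (-1,5)
That's 16 distinct rows out of 36 strategies.

16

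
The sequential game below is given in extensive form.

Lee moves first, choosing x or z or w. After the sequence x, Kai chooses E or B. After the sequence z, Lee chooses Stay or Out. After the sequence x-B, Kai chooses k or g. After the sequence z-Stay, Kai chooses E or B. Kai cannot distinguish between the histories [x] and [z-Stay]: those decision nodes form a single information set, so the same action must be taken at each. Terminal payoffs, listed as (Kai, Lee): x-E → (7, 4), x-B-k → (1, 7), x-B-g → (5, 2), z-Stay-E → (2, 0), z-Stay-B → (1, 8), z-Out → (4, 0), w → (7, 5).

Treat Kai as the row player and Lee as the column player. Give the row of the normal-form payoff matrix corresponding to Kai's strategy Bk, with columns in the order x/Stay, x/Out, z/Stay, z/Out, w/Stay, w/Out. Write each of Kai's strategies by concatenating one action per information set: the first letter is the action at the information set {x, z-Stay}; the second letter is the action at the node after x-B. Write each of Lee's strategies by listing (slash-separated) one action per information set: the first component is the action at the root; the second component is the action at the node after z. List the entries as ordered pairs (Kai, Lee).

vs x/Stay: Lee plays x → Kai plays B at [x] → Kai plays k at [x-B] → (1, 7)
vs x/Out: Lee plays x → Kai plays B at [x] → Kai plays k at [x-B] → (1, 7)
vs z/Stay: Lee plays z → Lee plays Stay at [z] → Kai plays B at [z-Stay] → (1, 8)
vs z/Out: Lee plays z → Lee plays Out at [z] → (4, 0)
vs w/Stay: Lee plays w → (7, 5)
vs w/Out: Lee plays w → (7, 5)

(1,7) (1,7) (1,8) (4,0) (7,5) (7,5)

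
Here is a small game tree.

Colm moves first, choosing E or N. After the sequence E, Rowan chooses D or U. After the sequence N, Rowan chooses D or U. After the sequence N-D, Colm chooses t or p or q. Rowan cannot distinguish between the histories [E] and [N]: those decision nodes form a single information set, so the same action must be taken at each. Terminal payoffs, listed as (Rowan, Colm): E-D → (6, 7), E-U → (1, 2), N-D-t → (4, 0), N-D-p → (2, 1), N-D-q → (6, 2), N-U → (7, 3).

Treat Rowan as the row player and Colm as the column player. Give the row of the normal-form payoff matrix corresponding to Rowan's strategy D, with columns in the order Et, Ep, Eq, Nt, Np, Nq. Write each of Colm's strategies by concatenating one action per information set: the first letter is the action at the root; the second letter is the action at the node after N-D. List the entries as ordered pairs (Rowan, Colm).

vs Et: Colm plays E → Rowan plays D at [E] → (6, 7)
vs Ep: Colm plays E → Rowan plays D at [E] → (6, 7)
vs Eq: Colm plays E → Rowan plays D at [E] → (6, 7)
vs Nt: Colm plays N → Rowan plays D at [N] → Colm plays t at [N-D] → (4, 0)
vs Np: Colm plays N → Rowan plays D at [N] → Colm plays p at [N-D] → (2, 1)
vs Nq: Colm plays N → Rowan plays D at [N] → Colm plays q at [N-D] → (6, 2)

(6,7) (6,7) (6,7) (4,0) (2,1) (6,2)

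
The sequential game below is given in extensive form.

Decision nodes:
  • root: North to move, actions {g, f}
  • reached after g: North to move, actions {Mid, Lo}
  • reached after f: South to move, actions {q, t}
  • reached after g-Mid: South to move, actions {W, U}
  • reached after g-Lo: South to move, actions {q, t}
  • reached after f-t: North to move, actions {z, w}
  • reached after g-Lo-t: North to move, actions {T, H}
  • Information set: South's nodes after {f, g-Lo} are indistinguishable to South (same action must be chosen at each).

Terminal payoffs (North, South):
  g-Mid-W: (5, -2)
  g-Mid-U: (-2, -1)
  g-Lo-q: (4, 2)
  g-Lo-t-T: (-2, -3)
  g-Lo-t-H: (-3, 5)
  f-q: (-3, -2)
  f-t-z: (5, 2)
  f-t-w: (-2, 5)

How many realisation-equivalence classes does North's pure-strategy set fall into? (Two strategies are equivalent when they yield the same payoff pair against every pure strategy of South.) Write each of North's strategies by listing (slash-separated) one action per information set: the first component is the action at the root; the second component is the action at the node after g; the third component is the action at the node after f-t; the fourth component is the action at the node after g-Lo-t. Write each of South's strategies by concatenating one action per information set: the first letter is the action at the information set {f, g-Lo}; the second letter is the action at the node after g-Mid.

5

North has 16 pure strategies: g/Mid/z/T, g/Mid/z/H, g/Mid/w/T, g/Mid/w/H, g/Lo/z/T, g/Lo/z/H, g/Lo/w/T, g/Lo/w/H, f/Mid/z/T, f/Mid/z/H, f/Mid/w/T, f/Mid/w/H, f/Lo/z/T, f/Lo/z/H, f/Lo/w/T, f/Lo/w/H. Columns: qW, qU, tW, tU.
{g/Mid/z/T, g/Mid/z/H, g/Mid/w/T, g/Mid/w/H} → row (5,-2) (-2,-1) (5,-2) (-2,-1)
{g/Lo/z/T, g/Lo/w/T} → row (4,2) (4,2) (-2,-3) (-2,-3)
{g/Lo/z/H, g/Lo/w/H} → row (4,2) (4,2) (-3,5) (-3,5)
{f/Mid/z/T, f/Mid/z/H, f/Lo/z/T, f/Lo/z/H} → row (-3,-2) (-3,-2) (5,2) (5,2)
{f/Mid/w/T, f/Mid/w/H, f/Lo/w/T, f/Lo/w/H} → row (-3,-2) (-3,-2) (-2,5) (-2,5)
That's 5 distinct rows out of 16 strategies.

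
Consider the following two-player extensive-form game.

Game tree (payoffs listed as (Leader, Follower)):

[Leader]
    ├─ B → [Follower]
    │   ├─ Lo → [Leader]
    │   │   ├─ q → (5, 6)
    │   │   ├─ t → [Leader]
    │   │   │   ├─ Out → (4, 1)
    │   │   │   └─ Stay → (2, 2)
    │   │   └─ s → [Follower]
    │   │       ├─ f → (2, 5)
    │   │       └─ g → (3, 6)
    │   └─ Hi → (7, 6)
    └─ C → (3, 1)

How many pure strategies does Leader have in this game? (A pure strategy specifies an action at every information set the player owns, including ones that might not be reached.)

12

Leader owns the root with actions {B, C} — two choices.
Leader owns the node after B-Lo with actions {q, t, s} — three choices.
Leader owns the node after B-Lo-t with actions {Out, Stay} — two choices.
A pure strategy fixes one action at each information set independently, so the count is the product 2 × 3 × 2 = 12.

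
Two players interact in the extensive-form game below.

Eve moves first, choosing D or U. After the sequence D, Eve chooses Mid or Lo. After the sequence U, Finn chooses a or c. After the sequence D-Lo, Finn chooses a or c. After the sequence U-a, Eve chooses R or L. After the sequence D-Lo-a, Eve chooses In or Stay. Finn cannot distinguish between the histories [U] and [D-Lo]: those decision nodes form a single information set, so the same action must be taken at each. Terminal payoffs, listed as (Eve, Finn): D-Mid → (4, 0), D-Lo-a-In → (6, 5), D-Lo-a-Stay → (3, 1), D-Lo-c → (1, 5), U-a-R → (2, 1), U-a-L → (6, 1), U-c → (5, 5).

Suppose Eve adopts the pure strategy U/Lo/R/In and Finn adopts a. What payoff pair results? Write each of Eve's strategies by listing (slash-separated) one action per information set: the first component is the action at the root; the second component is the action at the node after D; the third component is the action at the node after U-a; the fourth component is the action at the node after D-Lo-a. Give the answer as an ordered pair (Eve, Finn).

Trace the play path from the root:
  Eve plays U
  Finn plays a at [U]
  Eve plays R at [U-a]
→ terminal payoff (2, 1).
(Eve's choice at the node after D is never reached on this path, so it doesn't affect the outcome.)

(2, 1)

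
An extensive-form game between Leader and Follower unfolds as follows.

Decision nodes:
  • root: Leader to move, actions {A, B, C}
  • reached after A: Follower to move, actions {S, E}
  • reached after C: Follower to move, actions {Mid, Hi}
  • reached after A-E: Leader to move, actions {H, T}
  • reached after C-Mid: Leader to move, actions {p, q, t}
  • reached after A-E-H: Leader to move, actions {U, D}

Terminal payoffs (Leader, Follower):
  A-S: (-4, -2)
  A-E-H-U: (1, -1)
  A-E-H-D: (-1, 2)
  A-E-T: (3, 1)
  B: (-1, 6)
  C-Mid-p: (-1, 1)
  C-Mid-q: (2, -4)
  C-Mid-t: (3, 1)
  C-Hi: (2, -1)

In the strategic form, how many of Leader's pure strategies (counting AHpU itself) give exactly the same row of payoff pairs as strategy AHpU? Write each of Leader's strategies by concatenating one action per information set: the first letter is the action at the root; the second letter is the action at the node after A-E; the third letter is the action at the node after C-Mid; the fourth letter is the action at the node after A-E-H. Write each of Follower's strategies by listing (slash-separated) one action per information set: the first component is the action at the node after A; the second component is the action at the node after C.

3

Row for AHpU (columns S/Mid, S/Hi, E/Mid, E/Hi): (-4,-2) (-4,-2) (1,-1) (1,-1).
Under AHpU, Leader's choice at the node after C-Mid can never be reached regardless of what Follower does, so varying those choices leaves every outcome unchanged.
Holding the reachable choices fixed and varying the unreachable one freely already gives 3 equivalent strategies.
No other strategy reproduces this row, so those 3 are the full class: AHpU, AHqU, AHtU.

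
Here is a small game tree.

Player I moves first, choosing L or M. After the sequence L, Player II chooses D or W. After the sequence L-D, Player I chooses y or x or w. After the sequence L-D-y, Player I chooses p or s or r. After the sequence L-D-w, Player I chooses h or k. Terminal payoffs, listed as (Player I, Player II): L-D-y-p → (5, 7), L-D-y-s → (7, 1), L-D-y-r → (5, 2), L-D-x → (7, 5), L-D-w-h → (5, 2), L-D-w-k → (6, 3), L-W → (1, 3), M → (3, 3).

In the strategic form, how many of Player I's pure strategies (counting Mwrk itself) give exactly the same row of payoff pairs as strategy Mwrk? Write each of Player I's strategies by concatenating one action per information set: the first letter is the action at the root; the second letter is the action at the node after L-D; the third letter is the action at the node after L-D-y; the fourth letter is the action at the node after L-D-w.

18

Row for Mwrk (columns D, W): (3,3) (3,3).
Under Mwrk, Player I's choice at the node after L-D and at the node after L-D-y and at the node after L-D-w can never be reached regardless of what Player II does, so varying those choices leaves every outcome unchanged.
Holding the reachable choices fixed and varying the unreachable ones freely already gives 3 × 3 × 2 = 18 equivalent strategies.
No other strategy reproduces this row, so those 18 are the full class: Myph, Mypk, Mysh, Mysk, Myrh, Myrk, Mxph, Mxpk, Mxsh, Mxsk, Mxrh, Mxrk, Mwph, Mwpk, Mwsh, Mwsk, Mwrh, Mwrk.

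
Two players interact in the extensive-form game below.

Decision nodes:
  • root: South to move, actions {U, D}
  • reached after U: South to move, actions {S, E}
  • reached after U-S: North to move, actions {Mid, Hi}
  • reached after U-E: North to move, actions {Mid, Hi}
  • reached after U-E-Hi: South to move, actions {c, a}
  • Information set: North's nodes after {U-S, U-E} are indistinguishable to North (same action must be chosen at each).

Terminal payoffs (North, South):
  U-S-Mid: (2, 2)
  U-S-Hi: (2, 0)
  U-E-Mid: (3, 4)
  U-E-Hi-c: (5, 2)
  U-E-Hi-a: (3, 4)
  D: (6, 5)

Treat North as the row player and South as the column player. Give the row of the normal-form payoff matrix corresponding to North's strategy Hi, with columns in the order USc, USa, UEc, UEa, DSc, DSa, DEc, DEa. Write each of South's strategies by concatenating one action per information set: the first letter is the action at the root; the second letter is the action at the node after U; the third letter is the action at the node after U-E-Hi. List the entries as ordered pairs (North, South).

vs USc: South plays U → South plays S at [U] → North plays Hi at [U-S] → (2, 0)
vs USa: South plays U → South plays S at [U] → North plays Hi at [U-S] → (2, 0)
vs UEc: South plays U → South plays E at [U] → North plays Hi at [U-E] → South plays c at [U-E-Hi] → (5, 2)
vs UEa: South plays U → South plays E at [U] → North plays Hi at [U-E] → South plays a at [U-E-Hi] → (3, 4)
vs DSc: South plays D → (6, 5)
vs DSa: South plays D → (6, 5)
vs DEc: South plays D → (6, 5)
vs DEa: South plays D → (6, 5)

(2,0) (2,0) (5,2) (3,4) (6,5) (6,5) (6,5) (6,5)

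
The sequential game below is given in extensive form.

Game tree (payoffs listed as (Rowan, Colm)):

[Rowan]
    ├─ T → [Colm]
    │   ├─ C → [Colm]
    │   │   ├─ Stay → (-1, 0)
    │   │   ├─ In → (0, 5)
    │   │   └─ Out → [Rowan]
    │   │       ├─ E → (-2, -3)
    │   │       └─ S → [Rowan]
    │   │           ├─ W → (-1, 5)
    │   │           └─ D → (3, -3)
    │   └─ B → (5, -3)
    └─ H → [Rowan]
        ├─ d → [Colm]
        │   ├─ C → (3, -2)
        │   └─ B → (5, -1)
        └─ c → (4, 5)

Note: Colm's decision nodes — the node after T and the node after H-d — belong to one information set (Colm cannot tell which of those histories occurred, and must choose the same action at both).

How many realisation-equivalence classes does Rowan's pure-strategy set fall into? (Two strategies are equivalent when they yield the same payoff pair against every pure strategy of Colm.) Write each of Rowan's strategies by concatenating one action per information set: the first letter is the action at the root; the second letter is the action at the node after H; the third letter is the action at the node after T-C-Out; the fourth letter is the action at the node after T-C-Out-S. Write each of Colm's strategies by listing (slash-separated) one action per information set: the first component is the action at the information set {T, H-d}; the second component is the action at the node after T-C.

5

Rowan has 16 pure strategies: TdEW, TdED, TdSW, TdSD, TcEW, TcED, TcSW, TcSD, HdEW, HdED, HdSW, HdSD, HcEW, HcED, HcSW, HcSD. Columns: C/Stay, C/In, C/Out, B/Stay, B/In, B/Out.
{TdEW, TdED, TcEW, TcED} → row (-1,0) (0,5) (-2,-3) (5,-3) (5,-3) (5,-3)
{TdSW, TcSW} → row (-1,0) (0,5) (-1,5) (5,-3) (5,-3) (5,-3)
{TdSD, TcSD} → row (-1,0) (0,5) (3,-3) (5,-3) (5,-3) (5,-3)
{HdEW, HdED, HdSW, HdSD} → row (3,-2) (3,-2) (3,-2) (5,-1) (5,-1) (5,-1)
{HcEW, HcED, HcSW, HcSD} → row (4,5) (4,5) (4,5) (4,5) (4,5) (4,5)
That's 5 distinct rows out of 16 strategies.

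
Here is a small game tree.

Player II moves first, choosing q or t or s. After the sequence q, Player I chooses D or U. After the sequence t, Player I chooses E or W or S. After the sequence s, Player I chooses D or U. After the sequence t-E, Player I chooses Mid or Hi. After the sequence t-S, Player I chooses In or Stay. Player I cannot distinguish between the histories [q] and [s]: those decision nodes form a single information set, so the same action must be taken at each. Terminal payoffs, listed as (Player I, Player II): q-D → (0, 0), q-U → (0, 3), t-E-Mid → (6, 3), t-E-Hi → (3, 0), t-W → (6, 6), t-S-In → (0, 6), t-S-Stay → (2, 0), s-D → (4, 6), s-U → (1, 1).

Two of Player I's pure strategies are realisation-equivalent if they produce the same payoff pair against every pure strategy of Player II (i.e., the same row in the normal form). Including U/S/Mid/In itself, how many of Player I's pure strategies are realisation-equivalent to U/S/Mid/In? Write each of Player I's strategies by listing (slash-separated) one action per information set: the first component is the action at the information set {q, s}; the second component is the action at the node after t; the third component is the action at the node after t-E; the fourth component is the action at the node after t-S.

2

Row for U/S/Mid/In (columns q, t, s): (0,3) (0,6) (1,1).
Under U/S/Mid/In, Player I's choice at the node after t-E can never be reached regardless of what Player II does, so varying those choices leaves every outcome unchanged.
Holding the reachable choices fixed and varying the unreachable one freely already gives 2 equivalent strategies.
No other strategy reproduces this row, so those 2 are the full class: U/S/Mid/In, U/S/Hi/In.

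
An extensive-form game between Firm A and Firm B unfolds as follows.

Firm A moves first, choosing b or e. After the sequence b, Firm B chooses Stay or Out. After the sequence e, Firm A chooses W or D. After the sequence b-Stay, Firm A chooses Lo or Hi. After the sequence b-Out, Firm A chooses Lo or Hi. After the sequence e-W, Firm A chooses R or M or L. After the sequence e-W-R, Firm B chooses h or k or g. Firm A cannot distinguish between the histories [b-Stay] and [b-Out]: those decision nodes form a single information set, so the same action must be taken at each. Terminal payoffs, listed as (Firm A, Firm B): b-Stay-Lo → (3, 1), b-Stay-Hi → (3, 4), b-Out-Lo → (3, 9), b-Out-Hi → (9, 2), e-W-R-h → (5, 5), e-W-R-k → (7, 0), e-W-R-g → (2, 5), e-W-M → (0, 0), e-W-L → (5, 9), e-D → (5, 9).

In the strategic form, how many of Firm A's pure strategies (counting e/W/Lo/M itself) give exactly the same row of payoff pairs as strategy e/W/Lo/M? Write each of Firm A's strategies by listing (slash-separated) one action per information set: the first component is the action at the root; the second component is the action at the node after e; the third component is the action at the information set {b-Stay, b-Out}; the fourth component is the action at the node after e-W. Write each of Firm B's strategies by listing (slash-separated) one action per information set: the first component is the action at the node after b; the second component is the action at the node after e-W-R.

Row for e/W/Lo/M (columns Stay/h, Stay/k, Stay/g, Out/h, Out/k, Out/g): (0,0) (0,0) (0,0) (0,0) (0,0) (0,0).
Under e/W/Lo/M, Firm A's choice at the information set {b-Stay, b-Out} can never be reached regardless of what Firm B does, so varying those choices leaves every outcome unchanged.
Holding the reachable choices fixed and varying the unreachable one freely already gives 2 equivalent strategies.
No other strategy reproduces this row, so those 2 are the full class: e/W/Lo/M, e/W/Hi/M.

2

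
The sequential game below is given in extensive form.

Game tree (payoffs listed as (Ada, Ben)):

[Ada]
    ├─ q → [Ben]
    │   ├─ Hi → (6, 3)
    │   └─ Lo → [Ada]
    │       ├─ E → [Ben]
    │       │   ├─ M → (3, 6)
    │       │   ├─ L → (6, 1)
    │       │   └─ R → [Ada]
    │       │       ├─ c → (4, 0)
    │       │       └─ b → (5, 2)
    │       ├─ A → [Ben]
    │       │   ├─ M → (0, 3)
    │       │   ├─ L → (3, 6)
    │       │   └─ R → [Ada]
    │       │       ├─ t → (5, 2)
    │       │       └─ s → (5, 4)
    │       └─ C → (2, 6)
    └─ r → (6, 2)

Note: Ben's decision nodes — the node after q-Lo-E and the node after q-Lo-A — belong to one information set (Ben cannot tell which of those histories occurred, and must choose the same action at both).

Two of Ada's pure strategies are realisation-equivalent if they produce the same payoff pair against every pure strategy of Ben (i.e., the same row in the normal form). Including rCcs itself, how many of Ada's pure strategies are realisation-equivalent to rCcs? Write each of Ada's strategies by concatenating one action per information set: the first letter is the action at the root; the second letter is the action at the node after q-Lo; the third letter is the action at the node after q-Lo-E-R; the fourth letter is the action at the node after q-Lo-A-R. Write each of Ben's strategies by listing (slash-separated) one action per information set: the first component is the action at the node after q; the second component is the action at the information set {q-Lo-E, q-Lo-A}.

12

Row for rCcs (columns Hi/M, Hi/L, Hi/R, Lo/M, Lo/L, Lo/R): (6,2) (6,2) (6,2) (6,2) (6,2) (6,2).
Under rCcs, Ada's choice at the node after q-Lo and at the node after q-Lo-E-R and at the node after q-Lo-A-R can never be reached regardless of what Ben does, so varying those choices leaves every outcome unchanged.
Holding the reachable choices fixed and varying the unreachable ones freely already gives 3 × 2 × 2 = 12 equivalent strategies.
No other strategy reproduces this row, so those 12 are the full class: rEct, rEcs, rEbt, rEbs, rAct, rAcs, rAbt, rAbs, rCct, rCcs, rCbt, rCbs.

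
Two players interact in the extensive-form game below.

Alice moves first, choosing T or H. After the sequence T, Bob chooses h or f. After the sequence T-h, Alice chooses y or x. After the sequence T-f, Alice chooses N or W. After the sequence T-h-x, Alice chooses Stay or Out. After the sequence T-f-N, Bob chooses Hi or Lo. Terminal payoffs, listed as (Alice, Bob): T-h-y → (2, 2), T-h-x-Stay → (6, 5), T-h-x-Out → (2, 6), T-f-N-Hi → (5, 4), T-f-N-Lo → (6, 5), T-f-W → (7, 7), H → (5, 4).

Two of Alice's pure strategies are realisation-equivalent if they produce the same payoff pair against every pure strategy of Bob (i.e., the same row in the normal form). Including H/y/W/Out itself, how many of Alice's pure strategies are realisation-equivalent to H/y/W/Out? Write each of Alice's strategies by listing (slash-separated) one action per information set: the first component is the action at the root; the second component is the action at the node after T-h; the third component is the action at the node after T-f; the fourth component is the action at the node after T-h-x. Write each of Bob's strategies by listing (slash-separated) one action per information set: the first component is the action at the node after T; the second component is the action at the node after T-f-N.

Row for H/y/W/Out (columns h/Hi, h/Lo, f/Hi, f/Lo): (5,4) (5,4) (5,4) (5,4).
Under H/y/W/Out, Alice's choice at the node after T-h and at the node after T-f and at the node after T-h-x can never be reached regardless of what Bob does, so varying those choices leaves every outcome unchanged.
Holding the reachable choices fixed and varying the unreachable ones freely already gives 2 × 2 × 2 = 8 equivalent strategies.
No other strategy reproduces this row, so those 8 are the full class: H/y/N/Stay, H/y/N/Out, H/y/W/Stay, H/y/W/Out, H/x/N/Stay, H/x/N/Out, H/x/W/Stay, H/x/W/Out.

8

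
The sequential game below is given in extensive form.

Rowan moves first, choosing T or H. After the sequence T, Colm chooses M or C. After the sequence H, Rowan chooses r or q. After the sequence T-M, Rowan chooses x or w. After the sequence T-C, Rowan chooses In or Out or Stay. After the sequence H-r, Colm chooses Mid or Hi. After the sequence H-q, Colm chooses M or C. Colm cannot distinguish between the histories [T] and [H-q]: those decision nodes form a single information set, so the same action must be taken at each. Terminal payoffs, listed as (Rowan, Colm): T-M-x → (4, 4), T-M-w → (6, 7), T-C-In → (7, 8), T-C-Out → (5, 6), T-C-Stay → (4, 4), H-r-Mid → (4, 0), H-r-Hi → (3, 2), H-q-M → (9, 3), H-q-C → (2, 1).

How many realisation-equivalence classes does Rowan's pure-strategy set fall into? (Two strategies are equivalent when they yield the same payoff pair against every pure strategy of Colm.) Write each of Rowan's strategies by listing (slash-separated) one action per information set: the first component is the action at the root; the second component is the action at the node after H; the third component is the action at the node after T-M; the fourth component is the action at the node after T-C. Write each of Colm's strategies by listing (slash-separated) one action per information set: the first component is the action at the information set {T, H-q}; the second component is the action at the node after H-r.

Rowan has 24 pure strategies: T/r/x/In, T/r/x/Out, T/r/x/Stay, T/r/w/In, T/r/w/Out, T/r/w/Stay, T/q/x/In, T/q/x/Out, T/q/x/Stay, T/q/w/In, T/q/w/Out, T/q/w/Stay, H/r/x/In, H/r/x/Out, H/r/x/Stay, H/r/w/In, H/r/w/Out, H/r/w/Stay, H/q/x/In, H/q/x/Out, H/q/x/Stay, H/q/w/In, H/q/w/Out, H/q/w/Stay. Columns: M/Mid, M/Hi, C/Mid, C/Hi.
{T/r/x/In, T/q/x/In} → row (4,4) (4,4) (7,8) (7,8)
{T/r/x/Out, T/q/x/Out} → row (4,4) (4,4) (5,6) (5,6)
{T/r/x/Stay, T/q/x/Stay} → row (4,4) (4,4) (4,4) (4,4)
{T/r/w/In, T/q/w/In} → row (6,7) (6,7) (7,8) (7,8)
{T/r/w/Out, T/q/w/Out} → row (6,7) (6,7) (5,6) (5,6)
{T/r/w/Stay, T/q/w/Stay} → row (6,7) (6,7) (4,4) (4,4)
{H/r/x/In, H/r/x/Out, H/r/x/Stay, H/r/w/In, H/r/w/Out, H/r/w/Stay} → row (4,0) (3,2) (4,0) (3,2)
{H/q/x/In, H/q/x/Out, H/q/x/Stay, H/q/w/In, H/q/w/Out, H/q/w/Stay} → row (9,3) (9,3) (2,1) (2,1)
That's 8 distinct rows out of 24 strategies.

8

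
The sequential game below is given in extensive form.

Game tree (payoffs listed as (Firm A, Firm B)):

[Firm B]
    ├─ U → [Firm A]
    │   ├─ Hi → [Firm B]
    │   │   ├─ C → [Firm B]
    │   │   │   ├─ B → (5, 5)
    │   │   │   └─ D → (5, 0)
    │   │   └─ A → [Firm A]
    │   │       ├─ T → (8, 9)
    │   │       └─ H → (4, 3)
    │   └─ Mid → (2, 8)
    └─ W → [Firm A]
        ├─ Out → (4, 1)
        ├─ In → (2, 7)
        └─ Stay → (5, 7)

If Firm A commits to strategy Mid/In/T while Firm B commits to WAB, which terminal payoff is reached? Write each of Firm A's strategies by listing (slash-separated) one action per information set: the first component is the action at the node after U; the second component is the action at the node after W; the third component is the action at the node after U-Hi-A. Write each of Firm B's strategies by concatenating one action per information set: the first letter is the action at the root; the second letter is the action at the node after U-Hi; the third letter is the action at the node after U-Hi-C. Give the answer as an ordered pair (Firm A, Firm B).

Trace the play path from the root:
  Firm B plays W
  Firm A plays In at [W]
→ terminal payoff (2, 7).
(Firm A's choice at the node after U is never reached on this path, so it doesn't affect the outcome.)

(2, 7)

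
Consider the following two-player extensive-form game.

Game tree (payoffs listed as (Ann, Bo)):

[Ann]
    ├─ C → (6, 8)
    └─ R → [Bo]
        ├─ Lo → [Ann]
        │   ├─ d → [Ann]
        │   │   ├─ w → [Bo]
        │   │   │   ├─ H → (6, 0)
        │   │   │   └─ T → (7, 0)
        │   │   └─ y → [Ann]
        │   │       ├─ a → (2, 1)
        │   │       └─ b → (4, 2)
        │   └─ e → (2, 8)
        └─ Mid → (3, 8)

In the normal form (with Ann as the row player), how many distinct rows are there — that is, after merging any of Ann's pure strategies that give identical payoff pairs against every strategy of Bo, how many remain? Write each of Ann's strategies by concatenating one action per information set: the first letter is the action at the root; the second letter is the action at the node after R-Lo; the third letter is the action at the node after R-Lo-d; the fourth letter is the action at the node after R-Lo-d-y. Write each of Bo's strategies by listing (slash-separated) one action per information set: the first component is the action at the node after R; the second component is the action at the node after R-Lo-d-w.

Ann has 16 pure strategies: Cdwa, Cdwb, Cdya, Cdyb, Cewa, Cewb, Ceya, Ceyb, Rdwa, Rdwb, Rdya, Rdyb, Rewa, Rewb, Reya, Reyb. Columns: Lo/H, Lo/T, Mid/H, Mid/T.
{Cdwa, Cdwb, Cdya, Cdyb, Cewa, Cewb, Ceya, Ceyb} → row (6,8) (6,8) (6,8) (6,8)
{Rdwa, Rdwb} → row (6,0) (7,0) (3,8) (3,8)
{Rdya} → row (2,1) (2,1) (3,8) (3,8)
{Rdyb} → row (4,2) (4,2) (3,8) (3,8)
{Rewa, Rewb, Reya, Reyb} → row (2,8) (2,8) (3,8) (3,8)
That's 5 distinct rows out of 16 strategies.

5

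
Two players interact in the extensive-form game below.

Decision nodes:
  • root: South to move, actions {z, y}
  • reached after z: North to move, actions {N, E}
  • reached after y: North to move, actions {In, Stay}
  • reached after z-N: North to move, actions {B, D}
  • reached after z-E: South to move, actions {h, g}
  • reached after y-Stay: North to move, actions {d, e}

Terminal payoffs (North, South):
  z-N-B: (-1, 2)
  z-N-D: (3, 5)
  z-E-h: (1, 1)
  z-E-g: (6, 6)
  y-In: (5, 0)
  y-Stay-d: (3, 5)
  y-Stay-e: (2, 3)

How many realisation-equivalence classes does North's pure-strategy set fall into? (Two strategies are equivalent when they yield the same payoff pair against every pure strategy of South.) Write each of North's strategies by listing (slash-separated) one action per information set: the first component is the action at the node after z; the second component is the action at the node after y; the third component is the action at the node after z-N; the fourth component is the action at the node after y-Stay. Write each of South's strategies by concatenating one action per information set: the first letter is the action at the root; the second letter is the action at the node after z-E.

North has 16 pure strategies: N/In/B/d, N/In/B/e, N/In/D/d, N/In/D/e, N/Stay/B/d, N/Stay/B/e, N/Stay/D/d, N/Stay/D/e, E/In/B/d, E/In/B/e, E/In/D/d, E/In/D/e, E/Stay/B/d, E/Stay/B/e, E/Stay/D/d, E/Stay/D/e. Columns: zh, zg, yh, yg.
{N/In/B/d, N/In/B/e} → row (-1,2) (-1,2) (5,0) (5,0)
{N/In/D/d, N/In/D/e} → row (3,5) (3,5) (5,0) (5,0)
{N/Stay/B/d} → row (-1,2) (-1,2) (3,5) (3,5)
{N/Stay/B/e} → row (-1,2) (-1,2) (2,3) (2,3)
{N/Stay/D/d} → row (3,5) (3,5) (3,5) (3,5)
{N/Stay/D/e} → row (3,5) (3,5) (2,3) (2,3)
{E/In/B/d, E/In/B/e, E/In/D/d, E/In/D/e} → row (1,1) (6,6) (5,0) (5,0)
{E/Stay/B/d, E/Stay/D/d} → row (1,1) (6,6) (3,5) (3,5)
{E/Stay/B/e, E/Stay/D/e} → row (1,1) (6,6) (2,3) (2,3)
That's 9 distinct rows out of 16 strategies.

9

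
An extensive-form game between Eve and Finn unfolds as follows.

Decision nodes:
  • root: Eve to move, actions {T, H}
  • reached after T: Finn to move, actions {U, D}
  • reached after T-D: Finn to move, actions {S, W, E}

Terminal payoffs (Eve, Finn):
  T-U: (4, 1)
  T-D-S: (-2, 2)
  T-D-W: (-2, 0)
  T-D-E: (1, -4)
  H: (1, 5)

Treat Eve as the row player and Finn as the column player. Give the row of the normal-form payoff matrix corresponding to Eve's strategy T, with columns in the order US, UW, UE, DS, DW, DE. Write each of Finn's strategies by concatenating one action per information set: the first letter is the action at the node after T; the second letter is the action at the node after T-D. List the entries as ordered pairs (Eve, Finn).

vs US: Eve plays T → Finn plays U at [T] → (4, 1)
vs UW: Eve plays T → Finn plays U at [T] → (4, 1)
vs UE: Eve plays T → Finn plays U at [T] → (4, 1)
vs DS: Eve plays T → Finn plays D at [T] → Finn plays S at [T-D] → (-2, 2)
vs DW: Eve plays T → Finn plays D at [T] → Finn plays W at [T-D] → (-2, 0)
vs DE: Eve plays T → Finn plays D at [T] → Finn plays E at [T-D] → (1, -4)

(4,1) (4,1) (4,1) (-2,2) (-2,0) (1,-4)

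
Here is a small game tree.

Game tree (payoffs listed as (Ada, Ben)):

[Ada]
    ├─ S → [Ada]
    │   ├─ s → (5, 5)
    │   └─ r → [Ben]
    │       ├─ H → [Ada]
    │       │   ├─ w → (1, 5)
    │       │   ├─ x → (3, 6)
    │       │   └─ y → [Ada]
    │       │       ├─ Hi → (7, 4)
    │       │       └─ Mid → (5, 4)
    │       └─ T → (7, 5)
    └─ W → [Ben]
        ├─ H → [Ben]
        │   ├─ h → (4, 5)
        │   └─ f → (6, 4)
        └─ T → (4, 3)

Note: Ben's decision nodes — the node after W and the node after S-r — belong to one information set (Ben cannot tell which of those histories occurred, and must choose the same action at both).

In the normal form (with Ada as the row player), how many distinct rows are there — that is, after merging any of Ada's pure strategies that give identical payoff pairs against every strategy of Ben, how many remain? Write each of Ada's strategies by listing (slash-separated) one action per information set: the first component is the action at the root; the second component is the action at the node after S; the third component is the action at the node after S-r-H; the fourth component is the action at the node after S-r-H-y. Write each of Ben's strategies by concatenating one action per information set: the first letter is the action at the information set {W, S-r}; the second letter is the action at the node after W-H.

Ada has 24 pure strategies: S/s/w/Hi, S/s/w/Mid, S/s/x/Hi, S/s/x/Mid, S/s/y/Hi, S/s/y/Mid, S/r/w/Hi, S/r/w/Mid, S/r/x/Hi, S/r/x/Mid, S/r/y/Hi, S/r/y/Mid, W/s/w/Hi, W/s/w/Mid, W/s/x/Hi, W/s/x/Mid, W/s/y/Hi, W/s/y/Mid, W/r/w/Hi, W/r/w/Mid, W/r/x/Hi, W/r/x/Mid, W/r/y/Hi, W/r/y/Mid. Columns: Hh, Hf, Th, Tf.
{S/s/w/Hi, S/s/w/Mid, S/s/x/Hi, S/s/x/Mid, S/s/y/Hi, S/s/y/Mid} → row (5,5) (5,5) (5,5) (5,5)
{S/r/w/Hi, S/r/w/Mid} → row (1,5) (1,5) (7,5) (7,5)
{S/r/x/Hi, S/r/x/Mid} → row (3,6) (3,6) (7,5) (7,5)
{S/r/y/Hi} → row (7,4) (7,4) (7,5) (7,5)
{S/r/y/Mid} → row (5,4) (5,4) (7,5) (7,5)
{W/s/w/Hi, W/s/w/Mid, W/s/x/Hi, W/s/x/Mid, W/s/y/Hi, W/s/y/Mid, W/r/w/Hi, W/r/w/Mid, W/r/x/Hi, W/r/x/Mid, W/r/y/Hi, W/r/y/Mid} → row (4,5) (6,4) (4,3) (4,3)
That's 6 distinct rows out of 24 strategies.

6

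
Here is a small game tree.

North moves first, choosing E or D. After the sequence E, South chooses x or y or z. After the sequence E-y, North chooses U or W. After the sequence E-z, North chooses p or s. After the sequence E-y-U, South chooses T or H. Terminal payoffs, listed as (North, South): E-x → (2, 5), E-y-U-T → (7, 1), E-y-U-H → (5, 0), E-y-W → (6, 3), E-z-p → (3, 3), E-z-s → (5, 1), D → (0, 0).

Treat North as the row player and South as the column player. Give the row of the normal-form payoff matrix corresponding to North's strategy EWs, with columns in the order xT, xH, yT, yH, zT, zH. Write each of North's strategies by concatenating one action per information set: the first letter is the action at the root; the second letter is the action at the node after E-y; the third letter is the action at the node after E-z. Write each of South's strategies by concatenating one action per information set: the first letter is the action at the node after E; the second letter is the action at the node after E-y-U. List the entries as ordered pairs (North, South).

(2,5) (2,5) (6,3) (6,3) (5,1) (5,1)

vs xT: North plays E → South plays x at [E] → (2, 5)
vs xH: North plays E → South plays x at [E] → (2, 5)
vs yT: North plays E → South plays y at [E] → North plays W at [E-y] → (6, 3)
vs yH: North plays E → South plays y at [E] → North plays W at [E-y] → (6, 3)
vs zT: North plays E → South plays z at [E] → North plays s at [E-z] → (5, 1)
vs zH: North plays E → South plays z at [E] → North plays s at [E-z] → (5, 1)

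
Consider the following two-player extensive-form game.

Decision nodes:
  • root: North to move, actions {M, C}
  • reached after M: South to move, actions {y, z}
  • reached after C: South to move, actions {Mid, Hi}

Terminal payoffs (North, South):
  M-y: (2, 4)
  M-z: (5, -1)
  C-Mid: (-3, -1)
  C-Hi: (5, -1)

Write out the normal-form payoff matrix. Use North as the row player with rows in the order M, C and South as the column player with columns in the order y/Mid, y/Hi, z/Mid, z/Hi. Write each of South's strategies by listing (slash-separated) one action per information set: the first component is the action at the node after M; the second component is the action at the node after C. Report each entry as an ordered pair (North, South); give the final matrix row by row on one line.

M: (2,4) (2,4) (5,-1) (5,-1) | C: (-3,-1) (5,-1) (-3,-1) (5,-1)

        y/Mid     y/Hi    z/Mid     z/Hi
   M    (2,4)    (2,4)   (5,-1)   (5,-1)
   C  (-3,-1)   (5,-1)  (-3,-1)   (5,-1)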